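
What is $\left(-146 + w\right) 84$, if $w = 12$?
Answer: $-11256$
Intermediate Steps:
$\left(-146 + w\right) 84 = \left(-146 + 12\right) 84 = \left(-134\right) 84 = -11256$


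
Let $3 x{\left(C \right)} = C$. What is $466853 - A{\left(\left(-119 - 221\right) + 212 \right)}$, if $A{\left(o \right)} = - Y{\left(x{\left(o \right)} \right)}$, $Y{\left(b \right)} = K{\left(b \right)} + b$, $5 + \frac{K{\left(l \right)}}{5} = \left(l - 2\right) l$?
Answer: $\frac{4286828}{9} \approx 4.7631 \cdot 10^{5}$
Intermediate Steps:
$x{\left(C \right)} = \frac{C}{3}$
$K{\left(l \right)} = -25 + 5 l \left(-2 + l\right)$ ($K{\left(l \right)} = -25 + 5 \left(l - 2\right) l = -25 + 5 \left(-2 + l\right) l = -25 + 5 l \left(-2 + l\right)$)
$Y{\left(b \right)} = -25 - 9 b + 5 b^{2}$ ($Y{\left(b \right)} = \left(-25 - 10 b + 5 b^{2}\right) + b = -25 - 9 b + 5 b^{2}$)
$A{\left(o \right)} = 25 + 3 o - \frac{5 o^{2}}{9}$ ($A{\left(o \right)} = - (-25 - 9 \frac{o}{3} + 5 \left(\frac{o}{3}\right)^{2}) = - (-25 - 3 o + 5 \frac{o^{2}}{9}) = - (-25 - 3 o + \frac{5 o^{2}}{9}) = 25 + 3 o - \frac{5 o^{2}}{9}$)
$466853 - A{\left(\left(-119 - 221\right) + 212 \right)} = 466853 - \left(25 + 3 \left(\left(-119 - 221\right) + 212\right) - \frac{5 \left(\left(-119 - 221\right) + 212\right)^{2}}{9}\right) = 466853 - \left(25 + 3 \left(-340 + 212\right) - \frac{5 \left(-340 + 212\right)^{2}}{9}\right) = 466853 - \left(25 + 3 \left(-128\right) - \frac{5 \left(-128\right)^{2}}{9}\right) = 466853 - \left(25 - 384 - \frac{81920}{9}\right) = 466853 - - \frac{85151}{9} = 466853 + \frac{85151}{9} = \frac{4286828}{9}$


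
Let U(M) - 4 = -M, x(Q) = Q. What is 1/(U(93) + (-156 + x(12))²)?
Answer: 1/20647 ≈ 4.8433e-5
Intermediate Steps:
U(M) = 4 - M
1/(U(93) + (-156 + x(12))²) = 1/((4 - 1*93) + (-156 + 12)²) = 1/((4 - 93) + (-144)²) = 1/(-89 + 20736) = 1/20647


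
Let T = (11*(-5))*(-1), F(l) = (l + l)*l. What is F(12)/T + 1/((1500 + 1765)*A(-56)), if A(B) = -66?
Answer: 1128383/215490 ≈ 5.2364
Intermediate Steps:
F(l) = 2*l² (F(l) = (2*l)*l = 2*l²)
T = 55 (T = -55*(-1) = 55)
F(12)/T + 1/((1500 + 1765)*A(-56)) = (2*12²)/55 + 1/((1500 + 1765)*(-66)) = (2*144)*(1/55) - 1/66/3265 = 288*(1/55) + (1/3265)*(-1/66) = 288/55 - 1/215490 = 1128383/215490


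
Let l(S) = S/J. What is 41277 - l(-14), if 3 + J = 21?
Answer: 371500/9 ≈ 41278.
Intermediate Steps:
J = 18 (J = -3 + 21 = 18)
l(S) = S/18
41277 - l(-14) = 41277 - (-14)/18 = 41277 - 1*(-7/9) = 41277 + 7/9 = 371500/9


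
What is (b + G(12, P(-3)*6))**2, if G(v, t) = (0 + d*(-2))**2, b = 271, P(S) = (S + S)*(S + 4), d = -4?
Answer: 112225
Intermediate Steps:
P(S) = 2*S*(4 + S) (P(S) = (2*S)*(4 + S) = 2*S*(4 + S))
G(v, t) = 64 (G(v, t) = (0 - 4*(-2))**2 = (0 + 8)**2 = 8**2 = 64)
(b + G(12, P(-3)*6))**2 = (271 + 64)**2 = 335**2 = 112225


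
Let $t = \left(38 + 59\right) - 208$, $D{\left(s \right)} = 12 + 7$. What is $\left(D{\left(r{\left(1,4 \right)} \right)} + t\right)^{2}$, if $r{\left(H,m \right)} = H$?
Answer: $8464$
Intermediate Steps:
$D{\left(s \right)} = 19$
$t = -111$ ($t = 97 - 208 = -111$)
$\left(D{\left(r{\left(1,4 \right)} \right)} + t\right)^{2} = \left(19 - 111\right)^{2} = \left(-92\right)^{2} = 8464$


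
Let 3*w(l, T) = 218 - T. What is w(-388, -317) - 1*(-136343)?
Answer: 409564/3 ≈ 1.3652e+5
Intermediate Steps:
w(l, T) = 218/3 - T/3 (w(l, T) = (218 - T)/3 = 218/3 - T/3)
w(-388, -317) - 1*(-136343) = (218/3 - ⅓*(-317)) - 1*(-136343) = (218/3 + 317/3) + 136343 = 535/3 + 136343 = 409564/3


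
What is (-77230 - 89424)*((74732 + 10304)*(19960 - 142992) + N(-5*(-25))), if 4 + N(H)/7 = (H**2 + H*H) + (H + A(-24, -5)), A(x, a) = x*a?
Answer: 1743522268069610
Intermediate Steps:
A(x, a) = a*x
N(H) = 812 + 7*H + 14*H**2 (N(H) = -28 + 7*((H**2 + H*H) + (H - 5*(-24))) = -28 + 7*((H**2 + H**2) + (H + 120)) = -28 + 7*(2*H**2 + (120 + H)) = -28 + 7*(120 + H + 2*H**2) = -28 + (840 + 7*H + 14*H**2) = 812 + 7*H + 14*H**2)
(-77230 - 89424)*((74732 + 10304)*(19960 - 142992) + N(-5*(-25))) = (-77230 - 89424)*((74732 + 10304)*(19960 - 142992) + (812 + 7*(-5*(-25)) + 14*(-5*(-25))**2)) = -166654*(85036*(-123032) + (812 + 7*125 + 14*125**2)) = -166654*(-10462149152 + (812 + 875 + 14*15625)) = -166654*(-10462149152 + (812 + 875 + 218750)) = -166654*(-10462149152 + 220437) = -166654*(-10461928715) = 1743522268069610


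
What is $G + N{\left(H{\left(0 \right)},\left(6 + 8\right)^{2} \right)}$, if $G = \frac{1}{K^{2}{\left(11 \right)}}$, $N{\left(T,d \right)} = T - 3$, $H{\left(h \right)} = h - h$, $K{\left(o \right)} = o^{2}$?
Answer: $- \frac{43922}{14641} \approx -2.9999$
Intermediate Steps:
$H{\left(h \right)} = 0$
$N{\left(T,d \right)} = -3 + T$
$G = \frac{1}{14641}$ ($G = \frac{1}{\left(11^{2}\right)^{2}} = \frac{1}{121^{2}} = \frac{1}{14641} \approx 6.8301 \cdot 10^{-5}$)
$G + N{\left(H{\left(0 \right)},\left(6 + 8\right)^{2} \right)} = \frac{1}{14641} + \left(-3 + 0\right) = \frac{1}{14641} - 3 = - \frac{43922}{14641}$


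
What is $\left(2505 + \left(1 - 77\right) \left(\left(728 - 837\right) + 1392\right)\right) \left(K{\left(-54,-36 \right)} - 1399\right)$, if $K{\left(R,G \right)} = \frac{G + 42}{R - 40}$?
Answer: $\frac{6247017268}{47} \approx 1.3292 \cdot 10^{8}$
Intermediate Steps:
$K{\left(R,G \right)} = \frac{42 + G}{-40 + R}$
$\left(2505 + \left(1 - 77\right) \left(\left(728 - 837\right) + 1392\right)\right) \left(K{\left(-54,-36 \right)} - 1399\right) = \left(2505 + \left(1 - 77\right) \left(\left(728 - 837\right) + 1392\right)\right) \left(\frac{42 - 36}{-40 - 54} - 1399\right) = \left(2505 - 76 \left(-109 + 1392\right)\right) \left(\frac{1}{-94} \cdot 6 - 1399\right) = \left(2505 - 97508\right) \left(\left(- \frac{1}{94}\right) 6 - 1399\right) = \left(2505 - 97508\right) \left(- \frac{3}{47} - 1399\right) = \left(-95003\right) \left(- \frac{65756}{47}\right) = \frac{6247017268}{47}$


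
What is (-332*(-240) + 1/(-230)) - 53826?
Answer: 5946419/230 ≈ 25854.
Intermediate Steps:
(-332*(-240) + 1/(-230)) - 53826 = (79680 - 1/230) - 53826 = 18326399/230 - 53826 = 5946419/230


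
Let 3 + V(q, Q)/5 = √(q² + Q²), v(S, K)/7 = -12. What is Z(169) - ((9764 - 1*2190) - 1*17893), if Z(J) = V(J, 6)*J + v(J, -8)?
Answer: 7700 + 845*√28597 ≈ 1.5060e+5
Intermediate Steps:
v(S, K) = -84 (v(S, K) = 7*(-12) = -84)
V(q, Q) = -15 + 5*√(Q² + q²) (V(q, Q) = -15 + 5*√(q² + Q²) = -15 + 5*√(Q² + q²))
Z(J) = -84 + J*(-15 + 5*√(36 + J²)) (Z(J) = (-15 + 5*√(6² + J²))*J - 84 = (-15 + 5*√(36 + J²))*J - 84 = J*(-15 + 5*√(36 + J²)) - 84 = -84 + J*(-15 + 5*√(36 + J²)))
Z(169) - ((9764 - 1*2190) - 1*17893) = (-84 + 5*169*(-3 + √(36 + 169²))) - ((9764 - 1*2190) - 1*17893) = (-84 + 5*169*(-3 + √(36 + 28561))) - ((9764 - 2190) - 17893) = (-84 + 5*169*(-3 + √28597)) - (7574 - 17893) = (-84 + (-2535 + 845*√28597)) - 1*(-10319) = (-2619 + 845*√28597) + 10319 = 7700 + 845*√28597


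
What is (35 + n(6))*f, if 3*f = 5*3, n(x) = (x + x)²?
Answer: 895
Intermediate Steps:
n(x) = 4*x² (n(x) = (2*x)² = 4*x²)
f = 5 (f = (5*3)/3 = (⅓)*15 = 5)
(35 + n(6))*f = (35 + 4*6²)*5 = (35 + 4*36)*5 = (35 + 144)*5 = 179*5 = 895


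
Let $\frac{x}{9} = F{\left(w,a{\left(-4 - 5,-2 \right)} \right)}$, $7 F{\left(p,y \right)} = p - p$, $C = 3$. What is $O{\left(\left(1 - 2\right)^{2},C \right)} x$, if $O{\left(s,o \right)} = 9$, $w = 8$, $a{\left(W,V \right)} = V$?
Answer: $0$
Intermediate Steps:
$F{\left(p,y \right)} = 0$ ($F{\left(p,y \right)} = \frac{p - p}{7} = \frac{1}{7} \cdot 0 = 0$)
$x = 0$ ($x = 9 \cdot 0 = 0$)
$O{\left(\left(1 - 2\right)^{2},C \right)} x = 9 \cdot 0 = 0$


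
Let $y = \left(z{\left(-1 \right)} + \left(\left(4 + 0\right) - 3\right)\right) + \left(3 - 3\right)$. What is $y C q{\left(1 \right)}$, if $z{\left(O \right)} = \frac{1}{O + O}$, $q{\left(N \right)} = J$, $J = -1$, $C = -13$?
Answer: $\frac{13}{2} \approx 6.5$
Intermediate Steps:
$q{\left(N \right)} = -1$
$z{\left(O \right)} = \frac{1}{2 O}$
$y = \frac{1}{2}$ ($y = \left(\frac{1}{2 \left(-1\right)} + \left(\left(4 + 0\right) - 3\right)\right) + \left(3 - 3\right) = \left(\frac{1}{2} \left(-1\right) + \left(4 - 3\right)\right) + \left(3 - 3\right) = \left(- \frac{1}{2} + 1\right) + 0 = \frac{1}{2} + 0 = \frac{1}{2} \approx 0.5$)
$y C q{\left(1 \right)} = \frac{\left(-13\right) \left(-1\right)}{2} = \frac{1}{2} \cdot 13 = \frac{13}{2}$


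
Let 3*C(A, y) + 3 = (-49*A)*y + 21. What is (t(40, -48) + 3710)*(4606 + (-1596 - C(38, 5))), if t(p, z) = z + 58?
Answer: 22719280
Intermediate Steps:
t(p, z) = 58 + z
C(A, y) = 6 - 49*A*y/3 (C(A, y) = -1 + ((-49*A)*y + 21)/3 = -1 + (-49*A*y + 21)/3 = -1 + (21 - 49*A*y)/3 = -1 + (7 - 49*A*y/3) = 6 - 49*A*y/3)
(t(40, -48) + 3710)*(4606 + (-1596 - C(38, 5))) = ((58 - 48) + 3710)*(4606 + (-1596 - (6 - 49/3*38*5))) = (10 + 3710)*(4606 + (-1596 - (6 - 9310/3))) = 3720*(4606 + (-1596 - 1*(-9292/3))) = 3720*(4606 + (-1596 + 9292/3)) = 3720*(4606 + 4504/3) = 3720*(18322/3) = 22719280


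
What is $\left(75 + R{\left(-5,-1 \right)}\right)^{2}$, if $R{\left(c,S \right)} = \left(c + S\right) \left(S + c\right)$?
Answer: $12321$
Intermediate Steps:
$R{\left(c,S \right)} = \left(S + c\right)^{2}$ ($R{\left(c,S \right)} = \left(S + c\right) \left(S + c\right) = \left(S + c\right)^{2}$)
$\left(75 + R{\left(-5,-1 \right)}\right)^{2} = \left(75 + \left(-1 - 5\right)^{2}\right)^{2} = \left(75 + \left(-6\right)^{2}\right)^{2} = \left(75 + 36\right)^{2} = 111^{2} = 12321$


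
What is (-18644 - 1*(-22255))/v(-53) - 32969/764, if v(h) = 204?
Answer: -495859/19482 ≈ -25.452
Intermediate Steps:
(-18644 - 1*(-22255))/v(-53) - 32969/764 = (-18644 - 1*(-22255))/204 - 32969/764 = (-18644 + 22255)*(1/204) - 32969*1/764 = 3611*(1/204) - 32969/764 = 3611/204 - 32969/764 = -495859/19482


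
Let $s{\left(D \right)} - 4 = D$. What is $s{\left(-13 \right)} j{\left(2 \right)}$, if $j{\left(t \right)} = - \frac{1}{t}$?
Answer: $\frac{9}{2} \approx 4.5$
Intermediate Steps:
$s{\left(D \right)} = 4 + D$
$s{\left(-13 \right)} j{\left(2 \right)} = \left(4 - 13\right) \left(- \frac{1}{2}\right) = - 9 \left(\left(-1\right) \frac{1}{2}\right) = \left(-9\right) \left(- \frac{1}{2}\right) = \frac{9}{2}$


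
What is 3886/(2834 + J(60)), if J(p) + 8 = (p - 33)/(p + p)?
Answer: 155440/113049 ≈ 1.3750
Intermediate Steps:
J(p) = -8 + (-33 + p)/(2*p) (J(p) = -8 + (p - 33)/(p + p) = -8 + (-33 + p)/((2*p)) = -8 + (-33 + p)*(1/(2*p)) = -8 + (-33 + p)/(2*p))
3886/(2834 + J(60)) = 3886/(2834 + (3/2)*(-11 - 5*60)/60) = 3886/(2834 + (3/2)*(1/60)*(-11 - 300)) = 3886/(2834 + (3/2)*(1/60)*(-311)) = 3886/(2834 - 311/40) = 3886/(113049/40) = 3886*(40/113049) = 155440/113049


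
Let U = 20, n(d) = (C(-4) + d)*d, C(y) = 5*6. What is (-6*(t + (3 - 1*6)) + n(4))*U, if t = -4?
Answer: 3560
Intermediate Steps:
C(y) = 30
n(d) = d*(30 + d) (n(d) = (30 + d)*d = d*(30 + d))
(-6*(t + (3 - 1*6)) + n(4))*U = (-6*(-4 + (3 - 1*6)) + 4*(30 + 4))*20 = (-6*(-4 + (3 - 6)) + 4*34)*20 = (-6*(-4 - 3) + 136)*20 = (-6*(-7) + 136)*20 = (42 + 136)*20 = 178*20 = 3560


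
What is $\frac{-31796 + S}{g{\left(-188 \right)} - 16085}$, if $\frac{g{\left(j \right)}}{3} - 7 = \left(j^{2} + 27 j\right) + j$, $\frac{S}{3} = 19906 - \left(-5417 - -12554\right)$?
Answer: $\frac{6511}{74176} \approx 0.087778$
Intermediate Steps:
$S = 38307$ ($S = 3 \left(19906 - \left(-5417 - -12554\right)\right) = 3 \left(19906 - \left(-5417 + 12554\right)\right) = 3 \left(19906 - 7137\right) = 3 \cdot 12769 = 38307$)
$g{\left(j \right)} = 21 + 3 j^{2} + 84 j$ ($g{\left(j \right)} = 21 + 3 \left(\left(j^{2} + 27 j\right) + j\right) = 21 + 3 \left(j^{2} + 28 j\right) = 21 + \left(3 j^{2} + 84 j\right) = 21 + 3 j^{2} + 84 j$)
$\frac{-31796 + S}{g{\left(-188 \right)} - 16085} = \frac{-31796 + 38307}{\left(21 + 3 \left(-188\right)^{2} + 84 \left(-188\right)\right) - 16085} = \frac{6511}{\left(21 + 3 \cdot 35344 - 15792\right) - 16085} = \frac{6511}{\left(21 + 106032 - 15792\right) - 16085} = \frac{6511}{90261 - 16085} = \frac{6511}{74176}$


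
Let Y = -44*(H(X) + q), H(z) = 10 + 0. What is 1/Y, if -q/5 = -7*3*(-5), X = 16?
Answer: 1/22660 ≈ 4.4131e-5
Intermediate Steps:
H(z) = 10
q = -525 (q = -5*(-7*3)*(-5) = -(-105)*(-5) = -5*105 = -525)
Y = 22660 (Y = -44*(10 - 525) = -44*(-515) = 22660)
1/Y = 1/22660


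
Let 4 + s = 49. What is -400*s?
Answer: -18000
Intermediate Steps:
s = 45 (s = -4 + 49 = 45)
-400*s = -400*45 = -18000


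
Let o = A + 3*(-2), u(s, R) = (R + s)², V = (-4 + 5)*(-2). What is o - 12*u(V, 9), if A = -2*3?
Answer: -600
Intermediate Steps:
A = -6
V = -2 (V = 1*(-2) = -2)
o = -12 (o = -6 + 3*(-2) = -6 - 6 = -12)
o - 12*u(V, 9) = -12 - 12*(9 - 2)² = -12 - 12*7² = -12 - 12*49 = -12 - 588 = -600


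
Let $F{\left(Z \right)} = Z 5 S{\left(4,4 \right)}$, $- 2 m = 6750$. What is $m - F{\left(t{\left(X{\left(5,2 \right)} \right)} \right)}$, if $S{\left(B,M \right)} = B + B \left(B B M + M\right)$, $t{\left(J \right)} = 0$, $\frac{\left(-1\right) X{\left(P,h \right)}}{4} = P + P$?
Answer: $-3375$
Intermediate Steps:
$X{\left(P,h \right)} = - 8 P$ ($X{\left(P,h \right)} = - 4 \left(P + P\right) = - 4 \cdot 2 P = - 8 P$)
$S{\left(B,M \right)} = B + B \left(M + M B^{2}\right)$ ($S{\left(B,M \right)} = B + B \left(B^{2} M + M\right) = B + B \left(M B^{2} + M\right) = B + B \left(M + M B^{2}\right)$)
$m = -3375$ ($m = \left(- \frac{1}{2}\right) 6750 = -3375$)
$F{\left(Z \right)} = 1380 Z$ ($F{\left(Z \right)} = Z 5 \cdot 4 \left(1 + 4 + 4 \cdot 4^{2}\right) = 5 Z 4 \left(1 + 4 + 4 \cdot 16\right) = 5 Z 4 \left(1 + 4 + 64\right) = 5 Z 4 \cdot 69 = 5 Z 276 = 1380 Z$)
$m - F{\left(t{\left(X{\left(5,2 \right)} \right)} \right)} = -3375 - 1380 \cdot 0 = -3375 - 0 = -3375 + 0 = -3375$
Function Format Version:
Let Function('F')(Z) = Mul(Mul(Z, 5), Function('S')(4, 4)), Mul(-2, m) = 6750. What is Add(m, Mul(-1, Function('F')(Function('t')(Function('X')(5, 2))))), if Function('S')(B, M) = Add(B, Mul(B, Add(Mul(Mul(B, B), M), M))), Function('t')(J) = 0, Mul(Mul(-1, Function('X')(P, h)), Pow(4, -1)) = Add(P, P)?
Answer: -3375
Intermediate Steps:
Function('X')(P, h) = Mul(-8, P) (Function('X')(P, h) = Mul(-4, Add(P, P)) = Mul(-4, Mul(2, P)) = Mul(-8, P))
Function('S')(B, M) = Add(B, Mul(B, Add(M, Mul(M, Pow(B, 2))))) (Function('S')(B, M) = Add(B, Mul(B, Add(Mul(Pow(B, 2), M), M))) = Add(B, Mul(B, Add(Mul(M, Pow(B, 2)), M))) = Add(B, Mul(B, Add(M, Mul(M, Pow(B, 2))))))
m = -3375 (m = Mul(Rational(-1, 2), 6750) = -3375)
Function('F')(Z) = Mul(1380, Z) (Function('F')(Z) = Mul(Mul(Z, 5), Mul(4, Add(1, 4, Mul(4, Pow(4, 2))))) = Mul(Mul(5, Z), Mul(4, Add(1, 4, Mul(4, 16)))) = Mul(Mul(5, Z), Mul(4, Add(1, 4, 64))) = Mul(Mul(5, Z), Mul(4, 69)) = Mul(Mul(5, Z), 276) = Mul(1380, Z))
Add(m, Mul(-1, Function('F')(Function('t')(Function('X')(5, 2))))) = Add(-3375, Mul(-1, Mul(1380, 0))) = Add(-3375, Mul(-1, 0)) = Add(-3375, 0) = -3375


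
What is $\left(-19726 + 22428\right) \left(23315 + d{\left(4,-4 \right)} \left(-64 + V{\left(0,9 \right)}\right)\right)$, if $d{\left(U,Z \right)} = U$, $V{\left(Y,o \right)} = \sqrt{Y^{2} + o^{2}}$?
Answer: $62402690$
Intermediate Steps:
$\left(-19726 + 22428\right) \left(23315 + d{\left(4,-4 \right)} \left(-64 + V{\left(0,9 \right)}\right)\right) = \left(-19726 + 22428\right) \left(23315 + 4 \left(-64 + \sqrt{0^{2} + 9^{2}}\right)\right) = 2702 \left(23315 + 4 \left(-64 + \sqrt{0 + 81}\right)\right) = 2702 \left(23315 + 4 \left(-64 + \sqrt{81}\right)\right) = 2702 \left(23315 + 4 \left(-64 + 9\right)\right) = 2702 \left(23315 + 4 \left(-55\right)\right) = 2702 \left(23315 - 220\right) = 2702 \cdot 23095 = 62402690$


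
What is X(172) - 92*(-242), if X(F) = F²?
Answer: 51848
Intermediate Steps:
X(172) - 92*(-242) = 172² - 92*(-242) = 29584 + 22264 = 51848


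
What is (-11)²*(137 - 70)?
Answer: 8107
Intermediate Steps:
(-11)²*(137 - 70) = 121*67 = 8107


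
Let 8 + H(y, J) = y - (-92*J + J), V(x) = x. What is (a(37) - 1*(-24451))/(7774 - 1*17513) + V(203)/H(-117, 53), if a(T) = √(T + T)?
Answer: -3892889/1577718 - √74/9739 ≈ -2.4683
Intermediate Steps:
H(y, J) = -8 + y + 91*J (H(y, J) = -8 + (y - (-92*J + J)) = -8 + (y - (-91)*J) = -8 + (y + 91*J) = -8 + y + 91*J)
a(T) = √2*√T (a(T) = √(2*T) = √2*√T)
(a(37) - 1*(-24451))/(7774 - 1*17513) + V(203)/H(-117, 53) = (√2*√37 - 1*(-24451))/(7774 - 1*17513) + 203/(-8 - 117 + 91*53) = (√74 + 24451)/(7774 - 17513) + 203/(-8 - 117 + 4823) = (24451 + √74)/(-9739) + 203/4698 = (24451 + √74)*(-1/9739) + 203*(1/4698) = (-24451/9739 - √74/9739) + 7/162 = -3892889/1577718 - √74/9739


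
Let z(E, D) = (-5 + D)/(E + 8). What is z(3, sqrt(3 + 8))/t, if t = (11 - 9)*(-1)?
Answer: 5/22 - sqrt(11)/22 ≈ 0.076517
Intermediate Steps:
z(E, D) = (-5 + D)/(8 + E)
t = -2 (t = 2*(-1) = -2)
z(3, sqrt(3 + 8))/t = ((-5 + sqrt(3 + 8))/(8 + 3))/(-2) = ((-5 + sqrt(11))/11)*(-1/2) = (-5/11 + sqrt(11)/11)*(-1/2) = 5/22 - sqrt(11)/22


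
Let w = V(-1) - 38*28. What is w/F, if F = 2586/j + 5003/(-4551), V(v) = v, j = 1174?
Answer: -2845080405/2947682 ≈ -965.19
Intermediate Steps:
F = 2947682/2671437 (F = 2586/1174 + 5003/(-4551) = 2586*(1/1174) + 5003*(-1/4551) = 1293/587 - 5003/4551 = 2947682/2671437 ≈ 1.1034)
w = -1065 (w = -1 - 38*28 = -1 - 1064 = -1065)
w/F = -1065/2947682/2671437 = -1065*2671437/2947682 = -2845080405/2947682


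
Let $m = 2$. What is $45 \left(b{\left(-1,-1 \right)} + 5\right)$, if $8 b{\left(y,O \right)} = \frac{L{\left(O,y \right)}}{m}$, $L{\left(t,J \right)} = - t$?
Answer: $\frac{3645}{16} \approx 227.81$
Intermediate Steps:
$b{\left(y,O \right)} = - \frac{O}{16}$ ($b{\left(y,O \right)} = \frac{- O \frac{1}{2}}{8} = \frac{\left(- \frac{1}{2}\right) O}{8} = - \frac{O}{16}$)
$45 \left(b{\left(-1,-1 \right)} + 5\right) = 45 \left(\left(- \frac{1}{16}\right) \left(-1\right) + 5\right) = 45 \left(\frac{1}{16} + 5\right) = 45 \cdot \frac{81}{16} = \frac{3645}{16}$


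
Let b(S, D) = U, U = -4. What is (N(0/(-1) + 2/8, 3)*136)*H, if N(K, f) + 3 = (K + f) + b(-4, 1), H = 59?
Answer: -30090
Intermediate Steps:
b(S, D) = -4
N(K, f) = -7 + K + f (N(K, f) = -3 + ((K + f) - 4) = -3 + (-4 + K + f) = -7 + K + f)
(N(0/(-1) + 2/8, 3)*136)*H = ((-7 + (0/(-1) + 2/8) + 3)*136)*59 = ((-7 + (0*(-1) + 2*(⅛)) + 3)*136)*59 = ((-7 + (0 + ¼) + 3)*136)*59 = ((-7 + ¼ + 3)*136)*59 = -15/4*136*59 = -510*59 = -30090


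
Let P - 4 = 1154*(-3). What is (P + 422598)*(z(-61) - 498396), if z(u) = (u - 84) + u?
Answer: -208984042280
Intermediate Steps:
P = -3458 (P = 4 + 1154*(-3) = 4 - 3462 = -3458)
z(u) = -84 + 2*u (z(u) = (-84 + u) + u = -84 + 2*u)
(P + 422598)*(z(-61) - 498396) = (-3458 + 422598)*((-84 + 2*(-61)) - 498396) = 419140*((-84 - 122) - 498396) = 419140*(-206 - 498396) = 419140*(-498602) = -208984042280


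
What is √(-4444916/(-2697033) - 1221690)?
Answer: I*√8886545193718666182/2697033 ≈ 1105.3*I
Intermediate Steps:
√(-4444916/(-2697033) - 1221690) = √(-4444916*(-1/2697033) - 1221690) = √(4444916/2697033 - 1221690) = √(-3294933800854/2697033) = I*√8886545193718666182/2697033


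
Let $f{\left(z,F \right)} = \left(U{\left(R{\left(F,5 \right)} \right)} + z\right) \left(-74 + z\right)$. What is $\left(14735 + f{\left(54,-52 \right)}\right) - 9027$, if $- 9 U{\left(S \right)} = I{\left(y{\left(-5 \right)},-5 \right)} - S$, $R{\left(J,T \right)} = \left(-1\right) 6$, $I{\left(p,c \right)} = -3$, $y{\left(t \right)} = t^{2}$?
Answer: $\frac{13904}{3} \approx 4634.7$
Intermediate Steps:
$R{\left(J,T \right)} = -6$
$U{\left(S \right)} = \frac{1}{3} + \frac{S}{9}$ ($U{\left(S \right)} = - \frac{-3 - S}{9} = \frac{1}{3} + \frac{S}{9}$)
$f{\left(z,F \right)} = \left(-74 + z\right) \left(- \frac{1}{3} + z\right)$ ($f{\left(z,F \right)} = \left(\left(\frac{1}{3} + \frac{1}{9} \left(-6\right)\right) + z\right) \left(-74 + z\right) = \left(\left(\frac{1}{3} - \frac{2}{3}\right) + z\right) \left(-74 + z\right) = \left(- \frac{1}{3} + z\right) \left(-74 + z\right) = \left(-74 + z\right) \left(- \frac{1}{3} + z\right)$)
$\left(14735 + f{\left(54,-52 \right)}\right) - 9027 = \left(14735 + \left(\frac{74}{3} + 54^{2} - 4014\right)\right) - 9027 = \left(14735 + \left(\frac{74}{3} + 2916 - 4014\right)\right) - 9027 = \left(14735 - \frac{3220}{3}\right) - 9027 = \frac{40985}{3} - 9027 = \frac{13904}{3}$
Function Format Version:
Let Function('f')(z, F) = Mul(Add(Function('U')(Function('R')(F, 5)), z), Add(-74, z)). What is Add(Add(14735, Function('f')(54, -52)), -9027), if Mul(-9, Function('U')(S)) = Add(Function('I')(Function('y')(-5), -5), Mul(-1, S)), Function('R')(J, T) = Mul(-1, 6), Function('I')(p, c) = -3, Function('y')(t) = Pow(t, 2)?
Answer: Rational(13904, 3) ≈ 4634.7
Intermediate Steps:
Function('R')(J, T) = -6
Function('U')(S) = Add(Rational(1, 3), Mul(Rational(1, 9), S)) (Function('U')(S) = Mul(Rational(-1, 9), Add(-3, Mul(-1, S))) = Add(Rational(1, 3), Mul(Rational(1, 9), S)))
Function('f')(z, F) = Mul(Add(-74, z), Add(Rational(-1, 3), z)) (Function('f')(z, F) = Mul(Add(Add(Rational(1, 3), Mul(Rational(1, 9), -6)), z), Add(-74, z)) = Mul(Add(Add(Rational(1, 3), Rational(-2, 3)), z), Add(-74, z)) = Mul(Add(Rational(-1, 3), z), Add(-74, z)) = Mul(Add(-74, z), Add(Rational(-1, 3), z)))
Add(Add(14735, Function('f')(54, -52)), -9027) = Add(Add(14735, Add(Rational(74, 3), Pow(54, 2), Mul(Rational(-223, 3), 54))), -9027) = Add(Add(14735, Add(Rational(74, 3), 2916, -4014)), -9027) = Add(Add(14735, Rational(-3220, 3)), -9027) = Add(Rational(40985, 3), -9027) = Rational(13904, 3)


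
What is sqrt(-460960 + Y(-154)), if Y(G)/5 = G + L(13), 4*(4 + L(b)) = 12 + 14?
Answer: I*sqrt(1846870)/2 ≈ 679.5*I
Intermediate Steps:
L(b) = 5/2 (L(b) = -4 + (12 + 14)/4 = -4 + (1/4)*26 = -4 + 13/2 = 5/2)
Y(G) = 25/2 + 5*G (Y(G) = 5*(G + 5/2) = 5*(5/2 + G) = 25/2 + 5*G)
sqrt(-460960 + Y(-154)) = sqrt(-460960 + (25/2 + 5*(-154))) = sqrt(-460960 + (25/2 - 770)) = sqrt(-460960 - 1515/2) = sqrt(-923435/2) = I*sqrt(1846870)/2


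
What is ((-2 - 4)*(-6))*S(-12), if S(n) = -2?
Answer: -72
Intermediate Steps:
((-2 - 4)*(-6))*S(-12) = ((-2 - 4)*(-6))*(-2) = -6*(-6)*(-2) = 36*(-2) = -72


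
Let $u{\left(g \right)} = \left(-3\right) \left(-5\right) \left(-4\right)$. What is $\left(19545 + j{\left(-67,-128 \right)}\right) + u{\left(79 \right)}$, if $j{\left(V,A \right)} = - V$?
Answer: $19552$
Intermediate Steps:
$u{\left(g \right)} = -60$ ($u{\left(g \right)} = 15 \left(-4\right) = -60$)
$\left(19545 + j{\left(-67,-128 \right)}\right) + u{\left(79 \right)} = \left(19545 - -67\right) - 60 = \left(19545 + 67\right) - 60 = 19612 - 60 = 19552$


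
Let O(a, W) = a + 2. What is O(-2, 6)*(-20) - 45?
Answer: -45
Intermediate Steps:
O(a, W) = 2 + a
O(-2, 6)*(-20) - 45 = (2 - 2)*(-20) - 45 = 0*(-20) - 45 = 0 - 45 = -45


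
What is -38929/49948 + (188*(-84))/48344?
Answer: -333845299/301835764 ≈ -1.1060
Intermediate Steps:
-38929/49948 + (188*(-84))/48344 = -38929*1/49948 - 15792*1/48344 = -38929/49948 - 1974/6043 = -333845299/301835764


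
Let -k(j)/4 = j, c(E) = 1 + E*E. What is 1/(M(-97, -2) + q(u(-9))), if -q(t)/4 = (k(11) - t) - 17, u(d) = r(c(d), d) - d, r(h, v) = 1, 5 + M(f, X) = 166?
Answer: 1/445 ≈ 0.0022472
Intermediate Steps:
M(f, X) = 161 (M(f, X) = -5 + 166 = 161)
c(E) = 1 + E²
k(j) = -4*j
u(d) = 1 - d
q(t) = 244 + 4*t (q(t) = -4*((-4*11 - t) - 17) = -4*((-44 - t) - 17) = -4*(-61 - t) = 244 + 4*t)
1/(M(-97, -2) + q(u(-9))) = 1/(161 + (244 + 4*(1 - 1*(-9)))) = 1/(161 + (244 + 4*(1 + 9))) = 1/(161 + (244 + 4*10)) = 1/(161 + (244 + 40)) = 1/(161 + 284) = 1/445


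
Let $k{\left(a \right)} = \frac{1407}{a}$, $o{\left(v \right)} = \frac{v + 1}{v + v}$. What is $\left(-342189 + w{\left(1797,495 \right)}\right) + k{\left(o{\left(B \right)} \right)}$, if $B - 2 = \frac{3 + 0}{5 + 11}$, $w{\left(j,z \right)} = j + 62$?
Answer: $- \frac{5752780}{17} \approx -3.384 \cdot 10^{5}$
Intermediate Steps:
$w{\left(j,z \right)} = 62 + j$
$B = \frac{35}{16}$ ($B = 2 + \frac{3 + 0}{5 + 11} = 2 + \frac{3}{16} = \frac{35}{16} \approx 2.1875$)
$o{\left(v \right)} = \frac{1 + v}{2 v}$
$\left(-342189 + w{\left(1797,495 \right)}\right) + k{\left(o{\left(B \right)} \right)} = \left(-342189 + \left(62 + 1797\right)\right) + \frac{1407}{\frac{1}{2} \frac{1}{\frac{35}{16}} \left(1 + \frac{35}{16}\right)} = \left(-342189 + 1859\right) + \frac{1407}{\frac{1}{2} \cdot \frac{16}{35} \cdot \frac{51}{16}} = -340330 + \frac{1407}{\frac{51}{70}} = -340330 + 1407 \cdot \frac{70}{51} = -340330 + \frac{32830}{17} = - \frac{5752780}{17}$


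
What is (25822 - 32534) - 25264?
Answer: -31976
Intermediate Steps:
(25822 - 32534) - 25264 = -6712 - 25264 = -31976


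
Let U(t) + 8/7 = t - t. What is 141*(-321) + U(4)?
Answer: -316835/7 ≈ -45262.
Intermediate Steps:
U(t) = -8/7 (U(t) = -8/7 + (t - t) = -8/7 + 0 = -8/7)
141*(-321) + U(4) = 141*(-321) - 8/7 = -45261 - 8/7 = -316835/7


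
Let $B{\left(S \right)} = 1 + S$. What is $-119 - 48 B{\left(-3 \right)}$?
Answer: $-23$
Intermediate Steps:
$-119 - 48 B{\left(-3 \right)} = -119 - 48 \left(1 - 3\right) = -119 - -96 = -119 + 96 = -23$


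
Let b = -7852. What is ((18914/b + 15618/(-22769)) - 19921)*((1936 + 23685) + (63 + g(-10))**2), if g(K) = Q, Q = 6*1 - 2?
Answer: -26813506408570125/44695547 ≈ -5.9991e+8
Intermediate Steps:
Q = 4 (Q = 6 - 2 = 4)
g(K) = 4
((18914/b + 15618/(-22769)) - 19921)*((1936 + 23685) + (63 + g(-10))**2) = ((18914/(-7852) + 15618/(-22769)) - 19921)*((1936 + 23685) + (63 + 4)**2) = ((18914*(-1/7852) + 15618*(-1/22769)) - 19921)*(25621 + 67**2) = ((-9457/3926 - 15618/22769) - 19921)*(25621 + 4489) = (-276642701/89391094 - 19921)*30110 = -1781036626275/89391094*30110 = -26813506408570125/44695547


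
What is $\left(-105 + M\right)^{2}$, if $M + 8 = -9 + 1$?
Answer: $14641$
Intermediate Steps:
$M = -16$ ($M = -8 + \left(-9 + 1\right) = -8 - 8 = -16$)
$\left(-105 + M\right)^{2} = \left(-105 - 16\right)^{2} = \left(-121\right)^{2} = 14641$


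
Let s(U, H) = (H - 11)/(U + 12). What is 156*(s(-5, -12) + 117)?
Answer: 124176/7 ≈ 17739.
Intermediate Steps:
s(U, H) = (-11 + H)/(12 + U)
156*(s(-5, -12) + 117) = 156*((-11 - 12)/(12 - 5) + 117) = 156*(-23/7 + 117) = 156*(796/7) = 124176/7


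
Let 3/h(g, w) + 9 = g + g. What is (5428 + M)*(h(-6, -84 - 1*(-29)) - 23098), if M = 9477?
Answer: -2409944735/7 ≈ -3.4428e+8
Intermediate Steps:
h(g, w) = 3/(-9 + 2*g) (h(g, w) = 3/(-9 + (g + g)) = 3/(-9 + 2*g))
(5428 + M)*(h(-6, -84 - 1*(-29)) - 23098) = (5428 + 9477)*(3/(-9 + 2*(-6)) - 23098) = 14905*(3/(-9 - 12) - 23098) = 14905*(3/(-21) - 23098) = 14905*(3*(-1/21) - 23098) = 14905*(-⅐ - 23098) = 14905*(-161687/7) = -2409944735/7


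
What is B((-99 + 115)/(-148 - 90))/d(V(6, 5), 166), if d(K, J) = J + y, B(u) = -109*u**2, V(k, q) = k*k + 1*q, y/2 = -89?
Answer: 1744/42483 ≈ 0.041052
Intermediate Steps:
y = -178 (y = 2*(-89) = -178)
V(k, q) = q + k**2 (V(k, q) = k**2 + q = q + k**2)
d(K, J) = -178 + J (d(K, J) = J - 178 = -178 + J)
B((-99 + 115)/(-148 - 90))/d(V(6, 5), 166) = (-109*(-99 + 115)**2/(-148 - 90)**2)/(-178 + 166) = -109*(16/(-238))**2/(-12) = -109*(16*(-1/238))**2*(-1/12) = -109*(-8/119)**2*(-1/12) = -109*64/14161*(-1/12) = -6976/14161*(-1/12) = 1744/42483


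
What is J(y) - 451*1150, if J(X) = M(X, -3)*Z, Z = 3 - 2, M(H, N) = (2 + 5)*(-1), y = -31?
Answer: -518657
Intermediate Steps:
M(H, N) = -7 (M(H, N) = 7*(-1) = -7)
Z = 1
J(X) = -7 (J(X) = -7*1 = -7)
J(y) - 451*1150 = -7 - 451*1150 = -7 - 518650 = -518657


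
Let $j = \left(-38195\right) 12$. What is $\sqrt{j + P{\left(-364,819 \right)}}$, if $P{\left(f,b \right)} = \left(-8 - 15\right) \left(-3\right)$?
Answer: $3 i \sqrt{50919} \approx 676.96 i$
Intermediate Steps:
$j = -458340$
$P{\left(f,b \right)} = 69$ ($P{\left(f,b \right)} = \left(-23\right) \left(-3\right) = 69$)
$\sqrt{j + P{\left(-364,819 \right)}} = \sqrt{-458340 + 69} = \sqrt{-458271} = 3 i \sqrt{50919}$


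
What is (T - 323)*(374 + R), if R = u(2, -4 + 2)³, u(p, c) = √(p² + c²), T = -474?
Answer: -298078 - 12752*√2 ≈ -3.1611e+5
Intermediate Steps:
u(p, c) = √(c² + p²)
R = 16*√2 (R = (√((-4 + 2)² + 2²))³ = (√((-2)² + 4))³ = (√(4 + 4))³ = (√8)³ = (2*√2)³ = 16*√2 ≈ 22.627)
(T - 323)*(374 + R) = (-474 - 323)*(374 + 16*√2) = -797*(374 + 16*√2) = -298078 - 12752*√2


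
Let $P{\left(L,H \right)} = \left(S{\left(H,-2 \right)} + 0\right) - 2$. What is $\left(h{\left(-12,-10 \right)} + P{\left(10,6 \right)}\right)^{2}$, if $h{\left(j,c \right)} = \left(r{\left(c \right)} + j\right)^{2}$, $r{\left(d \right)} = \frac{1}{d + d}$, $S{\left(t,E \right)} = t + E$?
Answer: $\frac{3466972161}{160000} \approx 21669.0$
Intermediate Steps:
$S{\left(t,E \right)} = E + t$
$r{\left(d \right)} = \frac{1}{2 d}$
$P{\left(L,H \right)} = -4 + H$ ($P{\left(L,H \right)} = \left(\left(-2 + H\right) + 0\right) - 2 = \left(-2 + H\right) - 2 = -4 + H$)
$h{\left(j,c \right)} = \left(j + \frac{1}{2 c}\right)^{2}$ ($h{\left(j,c \right)} = \left(\frac{1}{2 c} + j\right)^{2} = \left(j + \frac{1}{2 c}\right)^{2}$)
$\left(h{\left(-12,-10 \right)} + P{\left(10,6 \right)}\right)^{2} = \left(\left(-12 + \frac{1}{2 \left(-10\right)}\right)^{2} + \left(-4 + 6\right)\right)^{2} = \left(\left(-12 + \frac{1}{2} \left(- \frac{1}{10}\right)\right)^{2} + 2\right)^{2} = \left(\left(-12 - \frac{1}{20}\right)^{2} + 2\right)^{2} = \left(\left(- \frac{241}{20}\right)^{2} + 2\right)^{2} = \left(\frac{58081}{400} + 2\right)^{2} = \left(\frac{58881}{400}\right)^{2} = \frac{3466972161}{160000}$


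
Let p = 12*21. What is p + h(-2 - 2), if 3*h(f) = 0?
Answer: 252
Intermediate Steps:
h(f) = 0 (h(f) = (⅓)*0 = 0)
p = 252
p + h(-2 - 2) = 252 + 0 = 252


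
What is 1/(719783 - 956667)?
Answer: -1/236884 ≈ -4.2215e-6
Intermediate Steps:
1/(719783 - 956667) = 1/(-236884) = -1/236884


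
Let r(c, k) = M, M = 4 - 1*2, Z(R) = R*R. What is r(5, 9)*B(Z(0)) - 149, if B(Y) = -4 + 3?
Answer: -151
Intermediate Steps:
Z(R) = R²
M = 2 (M = 4 - 2 = 2)
r(c, k) = 2
B(Y) = -1
r(5, 9)*B(Z(0)) - 149 = 2*(-1) - 149 = -2 - 149 = -151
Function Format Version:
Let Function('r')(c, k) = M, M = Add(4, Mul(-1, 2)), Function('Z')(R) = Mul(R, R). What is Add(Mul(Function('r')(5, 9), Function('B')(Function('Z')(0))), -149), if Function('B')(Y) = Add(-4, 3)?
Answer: -151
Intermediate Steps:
Function('Z')(R) = Pow(R, 2)
M = 2 (M = Add(4, -2) = 2)
Function('r')(c, k) = 2
Function('B')(Y) = -1
Add(Mul(Function('r')(5, 9), Function('B')(Function('Z')(0))), -149) = Add(Mul(2, -1), -149) = Add(-2, -149) = -151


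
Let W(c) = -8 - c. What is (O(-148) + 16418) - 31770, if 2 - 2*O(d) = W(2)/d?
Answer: -2271953/148 ≈ -15351.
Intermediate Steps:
O(d) = 1 + 5/d (O(d) = 1 - (-8 - 1*2)/(2*d) = 1 - (-8 - 2)/(2*d) = 1 - (-5)/d = 1 + 5/d)
(O(-148) + 16418) - 31770 = ((5 - 148)/(-148) + 16418) - 31770 = (-1/148*(-143) + 16418) - 31770 = (143/148 + 16418) - 31770 = 2430007/148 - 31770 = -2271953/148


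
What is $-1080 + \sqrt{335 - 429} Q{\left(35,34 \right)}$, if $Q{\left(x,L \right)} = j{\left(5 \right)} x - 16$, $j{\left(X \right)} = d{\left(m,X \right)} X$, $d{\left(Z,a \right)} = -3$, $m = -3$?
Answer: $-1080 - 541 i \sqrt{94} \approx -1080.0 - 5245.2 i$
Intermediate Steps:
$j{\left(X \right)} = - 3 X$
$Q{\left(x,L \right)} = -16 - 15 x$ ($Q{\left(x,L \right)} = \left(-3\right) 5 x - 16 = - 15 x - 16 = -16 - 15 x$)
$-1080 + \sqrt{335 - 429} Q{\left(35,34 \right)} = -1080 + \sqrt{335 - 429} \left(-16 - 525\right) = -1080 + \sqrt{-94} \left(-16 - 525\right) = -1080 + i \sqrt{94} \left(-541\right) = -1080 - 541 i \sqrt{94}$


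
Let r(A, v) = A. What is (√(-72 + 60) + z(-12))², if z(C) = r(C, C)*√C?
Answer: -1452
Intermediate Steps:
z(C) = C^(3/2) (z(C) = C*√C = C^(3/2))
(√(-72 + 60) + z(-12))² = (√(-72 + 60) + (-12)^(3/2))² = (√(-12) - 24*I*√3)² = (2*I*√3 - 24*I*√3)² = (-22*I*√3)² = -1452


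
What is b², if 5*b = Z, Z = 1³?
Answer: 1/25 ≈ 0.040000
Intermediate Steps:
Z = 1
b = ⅕ (b = (⅕)*1 = ⅕ ≈ 0.20000)
b² = (⅕)² = 1/25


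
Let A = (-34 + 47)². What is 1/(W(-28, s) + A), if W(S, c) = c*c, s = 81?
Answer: 1/6730 ≈ 0.00014859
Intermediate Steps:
W(S, c) = c²
A = 169 (A = 13² = 169)
1/(W(-28, s) + A) = 1/(81² + 169) = 1/(6561 + 169) = 1/6730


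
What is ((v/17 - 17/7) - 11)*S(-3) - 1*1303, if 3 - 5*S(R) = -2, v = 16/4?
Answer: -156627/119 ≈ -1316.2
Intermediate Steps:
v = 4 (v = 16*(¼) = 4)
S(R) = 1 (S(R) = ⅗ - ⅕*(-2) = ⅗ + ⅖ = 1)
((v/17 - 17/7) - 11)*S(-3) - 1*1303 = ((4/17 - 17/7) - 11)*1 - 1*1303 = ((4*(1/17) - 17*⅐) - 11)*1 - 1303 = ((4/17 - 17/7) - 11)*1 - 1303 = (-261/119 - 11)*1 - 1303 = -1570/119*1 - 1303 = -1570/119 - 1303 = -156627/119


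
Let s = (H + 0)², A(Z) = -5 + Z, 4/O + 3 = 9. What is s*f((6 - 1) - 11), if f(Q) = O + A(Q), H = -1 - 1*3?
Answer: -496/3 ≈ -165.33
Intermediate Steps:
O = ⅔ (O = 4/(-3 + 9) = 4/6 = 4*(⅙) = ⅔ ≈ 0.66667)
H = -4 (H = -1 - 3 = -4)
f(Q) = -13/3 + Q (f(Q) = ⅔ + (-5 + Q) = -13/3 + Q)
s = 16 (s = (-4 + 0)² = (-4)² = 16)
s*f((6 - 1) - 11) = 16*(-13/3 + ((6 - 1) - 11)) = 16*(-13/3 + (5 - 11)) = 16*(-13/3 - 6) = 16*(-31/3) = -496/3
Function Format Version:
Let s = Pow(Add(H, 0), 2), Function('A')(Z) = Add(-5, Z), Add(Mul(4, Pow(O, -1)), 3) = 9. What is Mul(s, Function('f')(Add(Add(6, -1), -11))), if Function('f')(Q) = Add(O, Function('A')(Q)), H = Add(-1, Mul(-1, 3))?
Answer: Rational(-496, 3) ≈ -165.33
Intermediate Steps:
O = Rational(2, 3) (O = Mul(4, Pow(Add(-3, 9), -1)) = Mul(4, Pow(6, -1)) = Mul(4, Rational(1, 6)) = Rational(2, 3) ≈ 0.66667)
H = -4 (H = Add(-1, -3) = -4)
Function('f')(Q) = Add(Rational(-13, 3), Q) (Function('f')(Q) = Add(Rational(2, 3), Add(-5, Q)) = Add(Rational(-13, 3), Q))
s = 16 (s = Pow(Add(-4, 0), 2) = Pow(-4, 2) = 16)
Mul(s, Function('f')(Add(Add(6, -1), -11))) = Mul(16, Add(Rational(-13, 3), Add(Add(6, -1), -11))) = Mul(16, Add(Rational(-13, 3), Add(5, -11))) = Mul(16, Add(Rational(-13, 3), -6)) = Mul(16, Rational(-31, 3)) = Rational(-496, 3)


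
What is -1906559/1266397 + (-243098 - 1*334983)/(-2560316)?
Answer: -34291846847/26796500012 ≈ -1.2797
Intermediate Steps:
-1906559/1266397 + (-243098 - 1*334983)/(-2560316) = -1906559*1/1266397 + (-243098 - 334983)*(-1/2560316) = -1906559/1266397 - 578081*(-1/2560316) = -1906559/1266397 + 578081/2560316 = -34291846847/26796500012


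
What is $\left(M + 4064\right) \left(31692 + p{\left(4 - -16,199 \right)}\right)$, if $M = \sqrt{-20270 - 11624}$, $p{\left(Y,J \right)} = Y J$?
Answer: $144971008 + 35672 i \sqrt{31894} \approx 1.4497 \cdot 10^{8} + 6.3706 \cdot 10^{6} i$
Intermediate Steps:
$p{\left(Y,J \right)} = J Y$
$M = i \sqrt{31894}$ ($M = \sqrt{-31894} = i \sqrt{31894} \approx 178.59 i$)
$\left(M + 4064\right) \left(31692 + p{\left(4 - -16,199 \right)}\right) = \left(i \sqrt{31894} + 4064\right) \left(31692 + 199 \left(4 - -16\right)\right) = \left(4064 + i \sqrt{31894}\right) \left(31692 + 199 \left(4 + 16\right)\right) = \left(4064 + i \sqrt{31894}\right) \left(31692 + 199 \cdot 20\right) = \left(4064 + i \sqrt{31894}\right) \left(31692 + 3980\right) = \left(4064 + i \sqrt{31894}\right) 35672 = 144971008 + 35672 i \sqrt{31894}$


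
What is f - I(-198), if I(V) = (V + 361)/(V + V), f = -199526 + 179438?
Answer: -7954685/396 ≈ -20088.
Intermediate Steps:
f = -20088
I(V) = (361 + V)/(2*V) (I(V) = (361 + V)/((2*V)) = (361 + V)*(1/(2*V)) = (361 + V)/(2*V))
f - I(-198) = -20088 - (361 - 198)/(2*(-198)) = -20088 - (-1)*163/(2*198) = -20088 - 1*(-163/396) = -20088 + 163/396 = -7954685/396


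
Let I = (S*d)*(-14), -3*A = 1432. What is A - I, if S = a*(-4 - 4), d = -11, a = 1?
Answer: 2264/3 ≈ 754.67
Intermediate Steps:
S = -8 (S = 1*(-4 - 4) = 1*(-8) = -8)
A = -1432/3 (A = -1/3*1432 = -1432/3 ≈ -477.33)
I = -1232 (I = -8*(-11)*(-14) = 88*(-14) = -1232)
A - I = -1432/3 - 1*(-1232) = -1432/3 + 1232 = 2264/3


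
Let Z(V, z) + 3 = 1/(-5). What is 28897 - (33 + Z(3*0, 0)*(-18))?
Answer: 144032/5 ≈ 28806.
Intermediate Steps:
Z(V, z) = -16/5 (Z(V, z) = -3 + 1/(-5) = -3 - ⅕ = -16/5)
28897 - (33 + Z(3*0, 0)*(-18)) = 28897 - (33 - 16/5*(-18)) = 28897 - (33 + 288/5) = 28897 - 1*453/5 = 28897 - 453/5 = 144032/5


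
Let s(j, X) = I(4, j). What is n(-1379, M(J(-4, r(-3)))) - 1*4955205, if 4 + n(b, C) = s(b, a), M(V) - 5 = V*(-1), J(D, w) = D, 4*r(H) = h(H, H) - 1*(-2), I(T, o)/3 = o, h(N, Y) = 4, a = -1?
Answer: -4959346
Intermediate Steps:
I(T, o) = 3*o
r(H) = 3/2 (r(H) = (4 - 1*(-2))/4 = (4 + 2)/4 = (¼)*6 = 3/2)
s(j, X) = 3*j
M(V) = 5 - V (M(V) = 5 + V*(-1) = 5 - V)
n(b, C) = -4 + 3*b
n(-1379, M(J(-4, r(-3)))) - 1*4955205 = (-4 + 3*(-1379)) - 1*4955205 = (-4 - 4137) - 4955205 = -4141 - 4955205 = -4959346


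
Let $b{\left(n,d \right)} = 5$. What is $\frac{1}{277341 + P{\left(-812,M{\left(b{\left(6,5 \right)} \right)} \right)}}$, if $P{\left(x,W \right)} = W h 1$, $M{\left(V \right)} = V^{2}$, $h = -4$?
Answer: $\frac{1}{277241} \approx 3.607 \cdot 10^{-6}$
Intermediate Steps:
$P{\left(x,W \right)} = - 4 W$ ($P{\left(x,W \right)} = W \left(-4\right) 1 = - 4 W 1 = - 4 W$)
$\frac{1}{277341 + P{\left(-812,M{\left(b{\left(6,5 \right)} \right)} \right)}} = \frac{1}{277341 - 4 \cdot 5^{2}} = \frac{1}{277341 - 100} = \frac{1}{277241}$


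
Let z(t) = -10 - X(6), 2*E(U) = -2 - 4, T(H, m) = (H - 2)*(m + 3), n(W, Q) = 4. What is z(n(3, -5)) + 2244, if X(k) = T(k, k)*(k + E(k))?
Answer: 2126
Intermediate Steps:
T(H, m) = (-2 + H)*(3 + m)
E(U) = -3 (E(U) = (-2 - 4)/2 = (½)*(-6) = -3)
X(k) = (-3 + k)*(-6 + k + k²) (X(k) = (-6 - 2*k + 3*k + k*k)*(k - 3) = (-6 - 2*k + 3*k + k²)*(-3 + k) = (-6 + k + k²)*(-3 + k) = (-3 + k)*(-6 + k + k²))
z(t) = -118 (z(t) = -10 - (-3 + 6)*(-6 + 6 + 6²) = -10 - 3*(-6 + 6 + 36) = -10 - 3*36 = -10 - 1*108 = -10 - 108 = -118)
z(n(3, -5)) + 2244 = -118 + 2244 = 2126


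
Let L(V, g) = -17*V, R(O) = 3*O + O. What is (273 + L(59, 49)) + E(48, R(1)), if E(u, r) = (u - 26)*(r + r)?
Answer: -554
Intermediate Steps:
R(O) = 4*O
E(u, r) = 2*r*(-26 + u) (E(u, r) = (-26 + u)*(2*r) = 2*r*(-26 + u))
(273 + L(59, 49)) + E(48, R(1)) = (273 - 17*59) + 2*(4*1)*(-26 + 48) = (273 - 1003) + 2*4*22 = -730 + 176 = -554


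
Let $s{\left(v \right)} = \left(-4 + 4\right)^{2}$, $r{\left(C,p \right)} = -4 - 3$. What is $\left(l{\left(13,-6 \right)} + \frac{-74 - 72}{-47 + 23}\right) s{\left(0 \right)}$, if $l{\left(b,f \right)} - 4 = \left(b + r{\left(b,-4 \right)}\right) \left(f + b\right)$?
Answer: $0$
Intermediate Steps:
$r{\left(C,p \right)} = -7$ ($r{\left(C,p \right)} = -4 - 3 = -7$)
$l{\left(b,f \right)} = 4 + \left(-7 + b\right) \left(b + f\right)$ ($l{\left(b,f \right)} = 4 + \left(b - 7\right) \left(f + b\right) = 4 + \left(-7 + b\right) \left(b + f\right)$)
$s{\left(v \right)} = 0$ ($s{\left(v \right)} = 0^{2} = 0$)
$\left(l{\left(13,-6 \right)} + \frac{-74 - 72}{-47 + 23}\right) s{\left(0 \right)} = \left(\left(4 + 13^{2} - 91 - -42 + 13 \left(-6\right)\right) + \frac{-74 - 72}{-47 + 23}\right) 0 = \left(\left(4 + 169 - 91 + 42 - 78\right) - \frac{146}{-24}\right) 0 = \left(46 - - \frac{73}{12}\right) 0 = \left(46 + \frac{73}{12}\right) 0 = \frac{625}{12} \cdot 0 = 0$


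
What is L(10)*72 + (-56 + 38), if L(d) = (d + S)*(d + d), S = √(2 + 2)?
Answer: 17262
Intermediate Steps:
S = 2 (S = √4 = 2)
L(d) = 2*d*(2 + d) (L(d) = (d + 2)*(d + d) = (2 + d)*(2*d) = 2*d*(2 + d))
L(10)*72 + (-56 + 38) = (2*10*(2 + 10))*72 + (-56 + 38) = (2*10*12)*72 - 18 = 240*72 - 18 = 17280 - 18 = 17262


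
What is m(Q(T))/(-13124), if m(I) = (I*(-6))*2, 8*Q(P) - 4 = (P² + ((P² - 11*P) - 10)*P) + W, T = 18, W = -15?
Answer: 7203/26248 ≈ 0.27442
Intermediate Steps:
Q(P) = -11/8 + P²/8 + P*(-10 + P² - 11*P)/8 (Q(P) = ½ + ((P² + ((P² - 11*P) - 10)*P) - 15)/8 = ½ + ((P² + (-10 + P² - 11*P)*P) - 15)/8 = ½ + ((P² + P*(-10 + P² - 11*P)) - 15)/8 = ½ + (-15 + P² + P*(-10 + P² - 11*P))/8 = ½ + (-15/8 + P²/8 + P*(-10 + P² - 11*P)/8) = -11/8 + P²/8 + P*(-10 + P² - 11*P)/8)
m(I) = -12*I (m(I) = -6*I*2 = -12*I)
m(Q(T))/(-13124) = -12*(-11/8 - 5/4*18 - 5/4*18² + (⅛)*18³)/(-13124) = -12*(-11/8 - 45/2 - 5/4*324 + (⅛)*5832)*(-1/13124) = -12*(-11/8 - 45/2 - 405 + 729)*(-1/13124) = -12*2401/8*(-1/13124) = -7203/2*(-1/13124) = 7203/26248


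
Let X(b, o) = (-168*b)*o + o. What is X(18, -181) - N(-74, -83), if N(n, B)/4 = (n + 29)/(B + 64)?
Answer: 10395917/19 ≈ 5.4715e+5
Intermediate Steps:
X(b, o) = o - 168*b*o (X(b, o) = -168*b*o + o = o - 168*b*o)
N(n, B) = 4*(29 + n)/(64 + B) (N(n, B) = 4*((n + 29)/(B + 64)) = 4*((29 + n)/(64 + B)) = 4*(29 + n)/(64 + B))
X(18, -181) - N(-74, -83) = -181*(1 - 168*18) - 4*(29 - 74)/(64 - 83) = -181*(1 - 3024) - 4*(-45)/(-19) = -181*(-3023) - 4*(-1)*(-45)/19 = 547163 - 1*180/19 = 547163 - 180/19 = 10395917/19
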